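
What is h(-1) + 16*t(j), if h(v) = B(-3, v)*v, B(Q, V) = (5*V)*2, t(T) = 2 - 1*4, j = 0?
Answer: -22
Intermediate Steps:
t(T) = -2 (t(T) = 2 - 4 = -2)
B(Q, V) = 10*V
h(v) = 10*v² (h(v) = (10*v)*v = 10*v²)
h(-1) + 16*t(j) = 10*(-1)² + 16*(-2) = 10*1 - 32 = 10 - 32 = -22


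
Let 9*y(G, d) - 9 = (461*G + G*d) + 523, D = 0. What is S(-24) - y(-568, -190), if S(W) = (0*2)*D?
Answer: 17044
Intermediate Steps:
y(G, d) = 532/9 + 461*G/9 + G*d/9 (y(G, d) = 1 + ((461*G + G*d) + 523)/9 = 1 + (523 + 461*G + G*d)/9 = 1 + (523/9 + 461*G/9 + G*d/9) = 532/9 + 461*G/9 + G*d/9)
S(W) = 0 (S(W) = (0*2)*0 = 0*0 = 0)
S(-24) - y(-568, -190) = 0 - (532/9 + (461/9)*(-568) + (⅑)*(-568)*(-190)) = 0 - (532/9 - 261848/9 + 107920/9) = 0 - 1*(-17044) = 0 + 17044 = 17044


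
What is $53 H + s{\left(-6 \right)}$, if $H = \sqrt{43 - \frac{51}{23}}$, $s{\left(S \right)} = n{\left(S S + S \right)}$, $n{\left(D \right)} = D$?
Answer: $30 + \frac{53 \sqrt{21574}}{23} \approx 368.46$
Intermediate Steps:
$s{\left(S \right)} = S + S^{2}$ ($s{\left(S \right)} = S S + S = S^{2} + S = S + S^{2}$)
$H = \frac{\sqrt{21574}}{23}$ ($H = \sqrt{43 - \frac{51}{23}} = \sqrt{\frac{938}{23}} = \frac{\sqrt{21574}}{23} \approx 6.3861$)
$53 H + s{\left(-6 \right)} = 53 \frac{\sqrt{21574}}{23} - 6 \left(1 - 6\right) = \frac{53 \sqrt{21574}}{23} - -30 = \frac{53 \sqrt{21574}}{23} + 30 = 30 + \frac{53 \sqrt{21574}}{23}$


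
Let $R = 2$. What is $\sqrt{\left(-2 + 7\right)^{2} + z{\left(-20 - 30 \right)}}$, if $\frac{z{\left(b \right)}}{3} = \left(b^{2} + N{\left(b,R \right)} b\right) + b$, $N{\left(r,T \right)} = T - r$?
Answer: $5 i \sqrt{17} \approx 20.616 i$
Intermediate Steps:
$z{\left(b \right)} = 3 b + 3 b^{2} + 3 b \left(2 - b\right)$ ($z{\left(b \right)} = 3 \left(\left(b^{2} + \left(2 - b\right) b\right) + b\right) = 3 \left(\left(b^{2} + b \left(2 - b\right)\right) + b\right) = 3 \left(b + b^{2} + b \left(2 - b\right)\right) = 3 b + 3 b^{2} + 3 b \left(2 - b\right)$)
$\sqrt{\left(-2 + 7\right)^{2} + z{\left(-20 - 30 \right)}} = \sqrt{\left(-2 + 7\right)^{2} + 9 \left(-20 - 30\right)} = \sqrt{5^{2} + 9 \left(-20 - 30\right)} = \sqrt{25 + 9 \left(-50\right)} = \sqrt{25 - 450} = \sqrt{-425} = 5 i \sqrt{17}$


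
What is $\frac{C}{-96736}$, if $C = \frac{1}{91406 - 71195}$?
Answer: $- \frac{1}{1955131296} \approx -5.1147 \cdot 10^{-10}$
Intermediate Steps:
$C = \frac{1}{20211} \approx 4.9478 \cdot 10^{-5}$
$\frac{C}{-96736} = \frac{1}{20211 \left(-96736\right)} = \frac{1}{20211} \left(- \frac{1}{96736}\right) = - \frac{1}{1955131296}$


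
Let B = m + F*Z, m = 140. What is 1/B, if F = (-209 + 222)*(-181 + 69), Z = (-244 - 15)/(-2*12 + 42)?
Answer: 9/189812 ≈ 4.7415e-5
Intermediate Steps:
Z = -259/18 (Z = -259/(-24 + 42) = -259/18 ≈ -14.389)
F = -1456 (F = 13*(-112) = -1456)
B = 189812/9 (B = 140 - 1456*(-259/18) = 140 + 188552/9 = 189812/9 ≈ 21090.)
1/B = 1/(189812/9) = 9/189812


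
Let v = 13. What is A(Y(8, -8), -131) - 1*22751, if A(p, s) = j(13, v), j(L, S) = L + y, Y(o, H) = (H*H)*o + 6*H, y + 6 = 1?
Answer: -22743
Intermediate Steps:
y = -5 (y = -6 + 1 = -5)
Y(o, H) = 6*H + o*H² (Y(o, H) = H²*o + 6*H = o*H² + 6*H = 6*H + o*H²)
j(L, S) = -5 + L (j(L, S) = L - 5 = -5 + L)
A(p, s) = 8 (A(p, s) = -5 + 13 = 8)
A(Y(8, -8), -131) - 1*22751 = 8 - 1*22751 = 8 - 22751 = -22743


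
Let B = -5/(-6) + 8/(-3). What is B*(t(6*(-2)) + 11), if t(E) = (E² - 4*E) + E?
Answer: -2101/6 ≈ -350.17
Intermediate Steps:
B = -11/6 (B = -5*(-⅙) + 8*(-⅓) = ⅚ - 8/3 = -11/6 ≈ -1.8333)
t(E) = E² - 3*E
B*(t(6*(-2)) + 11) = -11*((6*(-2))*(-3 + 6*(-2)) + 11)/6 = -11*(-12*(-3 - 12) + 11)/6 = -11*(-12*(-15) + 11)/6 = -11*(180 + 11)/6 = -11/6*191 = -2101/6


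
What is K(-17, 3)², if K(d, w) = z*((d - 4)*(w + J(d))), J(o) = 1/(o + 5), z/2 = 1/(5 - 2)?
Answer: 60025/36 ≈ 1667.4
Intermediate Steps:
z = ⅔ (z = 2/(5 - 2) = 2/3 = 2*(⅓) = ⅔ ≈ 0.66667)
J(o) = 1/(5 + o)
K(d, w) = 2*(-4 + d)*(w + 1/(5 + d))/3 (K(d, w) = 2*((d - 4)*(w + 1/(5 + d)))/3 = 2*((-4 + d)*(w + 1/(5 + d)))/3 = 2*(-4 + d)*(w + 1/(5 + d))/3)
K(-17, 3)² = (2*(-4 - 17 + 3*(-4 - 17)*(5 - 17))/(3*(5 - 17)))² = ((⅔)*(-4 - 17 + 3*(-21)*(-12))/(-12))² = ((⅔)*(-1/12)*(-4 - 17 + 756))² = ((⅔)*(-1/12)*735)² = (-245/6)² = 60025/36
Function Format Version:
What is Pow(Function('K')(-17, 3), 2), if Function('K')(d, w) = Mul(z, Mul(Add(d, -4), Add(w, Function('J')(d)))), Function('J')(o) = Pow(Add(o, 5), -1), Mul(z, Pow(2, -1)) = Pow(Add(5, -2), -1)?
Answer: Rational(60025, 36) ≈ 1667.4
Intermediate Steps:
z = Rational(2, 3) (z = Mul(2, Pow(Add(5, -2), -1)) = Mul(2, Pow(3, -1)) = Mul(2, Rational(1, 3)) = Rational(2, 3) ≈ 0.66667)
Function('J')(o) = Pow(Add(5, o), -1)
Function('K')(d, w) = Mul(Rational(2, 3), Add(-4, d), Add(w, Pow(Add(5, d), -1))) (Function('K')(d, w) = Mul(Rational(2, 3), Mul(Add(d, -4), Add(w, Pow(Add(5, d), -1)))) = Mul(Rational(2, 3), Mul(Add(-4, d), Add(w, Pow(Add(5, d), -1)))) = Mul(Rational(2, 3), Add(-4, d), Add(w, Pow(Add(5, d), -1))))
Pow(Function('K')(-17, 3), 2) = Pow(Mul(Rational(2, 3), Pow(Add(5, -17), -1), Add(-4, -17, Mul(3, Add(-4, -17), Add(5, -17)))), 2) = Pow(Mul(Rational(2, 3), Pow(-12, -1), Add(-4, -17, Mul(3, -21, -12))), 2) = Pow(Mul(Rational(2, 3), Rational(-1, 12), Add(-4, -17, 756)), 2) = Pow(Mul(Rational(2, 3), Rational(-1, 12), 735), 2) = Pow(Rational(-245, 6), 2) = Rational(60025, 36)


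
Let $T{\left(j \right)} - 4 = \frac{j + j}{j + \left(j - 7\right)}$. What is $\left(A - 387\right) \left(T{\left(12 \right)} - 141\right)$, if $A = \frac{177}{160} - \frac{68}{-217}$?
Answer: $\frac{6171568811}{118048} \approx 52280.0$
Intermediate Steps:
$A = \frac{49289}{34720}$ ($A = 177 \cdot \frac{1}{160} - - \frac{68}{217} = \frac{177}{160} + \frac{68}{217} = \frac{49289}{34720} \approx 1.4196$)
$T{\left(j \right)} = 4 + \frac{2 j}{-7 + 2 j}$ ($T{\left(j \right)} = 4 + \frac{j + j}{j + \left(j - 7\right)} = 4 + \frac{2 j}{j + \left(-7 + j\right)} = 4 + \frac{2 j}{-7 + 2 j}$)
$\left(A - 387\right) \left(T{\left(12 \right)} - 141\right) = \left(\frac{49289}{34720} - 387\right) \left(\frac{2 \left(-14 + 5 \cdot 12\right)}{-7 + 2 \cdot 12} - 141\right) = - \frac{13387351 \left(\frac{2 \left(-14 + 60\right)}{-7 + 24} - 141\right)}{34720} = - \frac{13387351 \left(2 \cdot \frac{1}{17} \cdot 46 - 141\right)}{34720} = - \frac{13387351 \left(\frac{92}{17} - 141\right)}{34720} = \left(- \frac{13387351}{34720}\right) \left(- \frac{2305}{17}\right) = \frac{6171568811}{118048}$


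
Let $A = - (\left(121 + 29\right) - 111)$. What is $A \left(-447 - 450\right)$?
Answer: $34983$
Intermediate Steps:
$A = -39$ ($A = - (150 - 111) = \left(-1\right) 39 = -39$)
$A \left(-447 - 450\right) = - 39 \left(-447 - 450\right) = \left(-39\right) \left(-897\right) = 34983$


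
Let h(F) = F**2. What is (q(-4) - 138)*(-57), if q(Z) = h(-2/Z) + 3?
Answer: 30723/4 ≈ 7680.8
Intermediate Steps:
q(Z) = 3 + 4/Z**2 (q(Z) = (-2/Z)**2 + 3 = 4/Z**2 + 3 = 3 + 4/Z**2)
(q(-4) - 138)*(-57) = ((3 + 4/(-4)**2) - 138)*(-57) = ((3 + 4*(1/16)) - 138)*(-57) = ((3 + 1/4) - 138)*(-57) = (13/4 - 138)*(-57) = -539/4*(-57) = 30723/4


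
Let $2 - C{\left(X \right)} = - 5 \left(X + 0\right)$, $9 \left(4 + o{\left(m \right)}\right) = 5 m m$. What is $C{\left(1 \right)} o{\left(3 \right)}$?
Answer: $7$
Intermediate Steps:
$o{\left(m \right)} = -4 + \frac{5 m^{2}}{9}$ ($o{\left(m \right)} = -4 + \frac{5 m m}{9} = -4 + \frac{5 m^{2}}{9}$)
$C{\left(X \right)} = 2 + 5 X$ ($C{\left(X \right)} = 2 - - 5 \left(X + 0\right) = 2 - - 5 X = 2 + 5 X$)
$C{\left(1 \right)} o{\left(3 \right)} = \left(2 + 5 \cdot 1\right) \left(-4 + \frac{5 \cdot 3^{2}}{9}\right) = \left(2 + 5\right) \left(-4 + \frac{5}{9} \cdot 9\right) = 7 \left(-4 + 5\right) = 7 \cdot 1 = 7$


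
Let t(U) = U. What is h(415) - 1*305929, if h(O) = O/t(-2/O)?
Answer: -784083/2 ≈ -3.9204e+5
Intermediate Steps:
h(O) = -O**2/2 (h(O) = O/((-2/O)) = O*(-O/2) = -O**2/2)
h(415) - 1*305929 = -1/2*415**2 - 1*305929 = -1/2*172225 - 305929 = -172225/2 - 305929 = -784083/2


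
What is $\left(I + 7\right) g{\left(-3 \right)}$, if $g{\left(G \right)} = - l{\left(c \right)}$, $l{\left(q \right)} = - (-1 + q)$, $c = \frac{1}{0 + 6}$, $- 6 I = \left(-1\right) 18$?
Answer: $- \frac{25}{3} \approx -8.3333$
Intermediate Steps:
$I = 3$ ($I = - \frac{\left(-1\right) 18}{6} = \left(- \frac{1}{6}\right) \left(-18\right) = 3$)
$c = \frac{1}{6} \approx 0.16667$
$l{\left(q \right)} = 1 - q$
$g{\left(G \right)} = - \frac{5}{6}$ ($g{\left(G \right)} = - (1 - \frac{1}{6}) = \left(-1\right) \frac{5}{6} = - \frac{5}{6}$)
$\left(I + 7\right) g{\left(-3 \right)} = \left(3 + 7\right) \left(- \frac{5}{6}\right) = 10 \left(- \frac{5}{6}\right) = - \frac{25}{3}$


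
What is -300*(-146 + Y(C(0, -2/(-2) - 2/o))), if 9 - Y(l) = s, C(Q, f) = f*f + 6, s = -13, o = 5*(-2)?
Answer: 37200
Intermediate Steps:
o = -10
C(Q, f) = 6 + f**2 (C(Q, f) = f**2 + 6 = 6 + f**2)
Y(l) = 22 (Y(l) = 9 - 1*(-13) = 9 + 13 = 22)
-300*(-146 + Y(C(0, -2/(-2) - 2/o))) = -300*(-146 + 22) = -300*(-124) = 37200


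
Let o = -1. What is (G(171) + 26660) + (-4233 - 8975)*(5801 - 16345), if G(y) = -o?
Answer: 139291813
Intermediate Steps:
G(y) = 1 (G(y) = -1*(-1) = 1)
(G(171) + 26660) + (-4233 - 8975)*(5801 - 16345) = (1 + 26660) + (-4233 - 8975)*(5801 - 16345) = 26661 - 13208*(-10544) = 26661 + 139265152 = 139291813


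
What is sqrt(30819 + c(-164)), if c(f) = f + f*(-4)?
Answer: 21*sqrt(71) ≈ 176.95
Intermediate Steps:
c(f) = -3*f (c(f) = f - 4*f = -3*f)
sqrt(30819 + c(-164)) = sqrt(30819 - 3*(-164)) = sqrt(30819 + 492) = sqrt(31311) = 21*sqrt(71)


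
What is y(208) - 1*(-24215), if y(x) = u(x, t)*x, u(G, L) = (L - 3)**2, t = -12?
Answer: 71015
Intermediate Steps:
u(G, L) = (-3 + L)**2
y(x) = 225*x (y(x) = (-3 - 12)**2*x = (-15)**2*x = 225*x)
y(208) - 1*(-24215) = 225*208 - 1*(-24215) = 46800 + 24215 = 71015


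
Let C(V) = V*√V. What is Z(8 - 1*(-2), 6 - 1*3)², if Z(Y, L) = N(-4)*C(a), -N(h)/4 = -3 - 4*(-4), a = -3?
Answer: -73008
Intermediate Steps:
C(V) = V^(3/2)
N(h) = -52 (N(h) = -4*(-3 - 4*(-4)) = -4*(-3 + 16) = -4*13 = -52)
Z(Y, L) = 156*I*√3 (Z(Y, L) = -(-156)*I*√3 = 156*I*√3)
Z(8 - 1*(-2), 6 - 1*3)² = (156*I*√3)² = -73008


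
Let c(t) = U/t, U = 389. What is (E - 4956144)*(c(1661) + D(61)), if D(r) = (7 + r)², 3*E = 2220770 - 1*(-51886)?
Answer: -32248767958976/1661 ≈ -1.9415e+10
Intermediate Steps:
c(t) = 389/t
E = 757552 (E = (2220770 - 1*(-51886))/3 = (2220770 + 51886)/3 = (⅓)*2272656 = 757552)
(E - 4956144)*(c(1661) + D(61)) = (757552 - 4956144)*(389/1661 + (7 + 61)²) = -4198592*(389*(1/1661) + 68²) = -4198592*(389/1661 + 4624) = -4198592*7680853/1661 = -32248767958976/1661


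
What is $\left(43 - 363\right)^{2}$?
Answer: $102400$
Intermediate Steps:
$\left(43 - 363\right)^{2} = \left(-320\right)^{2} = 102400$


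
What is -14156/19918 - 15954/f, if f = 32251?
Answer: -387158464/321187709 ≈ -1.2054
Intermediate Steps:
-14156/19918 - 15954/f = -14156/19918 - 15954/32251 = -14156*1/19918 - 15954*1/32251 = -7078/9959 - 15954/32251 = -387158464/321187709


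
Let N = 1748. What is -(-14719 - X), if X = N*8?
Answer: 28703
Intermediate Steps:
X = 13984 (X = 1748*8 = 13984)
-(-14719 - X) = -(-14719 - 1*13984) = -(-14719 - 13984) = -1*(-28703) = 28703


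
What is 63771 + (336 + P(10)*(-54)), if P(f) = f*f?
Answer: 58707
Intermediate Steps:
P(f) = f**2
63771 + (336 + P(10)*(-54)) = 63771 + (336 + 10**2*(-54)) = 63771 + (336 + 100*(-54)) = 63771 + (336 - 5400) = 63771 - 5064 = 58707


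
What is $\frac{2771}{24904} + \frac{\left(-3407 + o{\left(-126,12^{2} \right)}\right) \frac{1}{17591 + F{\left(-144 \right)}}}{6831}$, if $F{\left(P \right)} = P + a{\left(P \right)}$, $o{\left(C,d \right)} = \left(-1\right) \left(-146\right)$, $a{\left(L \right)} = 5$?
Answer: $\frac{2501988469}{22491823464} \approx 0.11124$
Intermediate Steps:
$o{\left(C,d \right)} = 146$
$F{\left(P \right)} = 5 + P$ ($F{\left(P \right)} = P + 5 = 5 + P$)
$\frac{2771}{24904} + \frac{\left(-3407 + o{\left(-126,12^{2} \right)}\right) \frac{1}{17591 + F{\left(-144 \right)}}}{6831} = \frac{2771}{24904} + \frac{\left(-3407 + 146\right) \frac{1}{17591 + \left(5 - 144\right)}}{6831} = 2771 \cdot \frac{1}{24904} + - \frac{3261}{17591 - 139} \cdot \frac{1}{6831} = \frac{2771}{24904} + - \frac{3261}{17452} \cdot \frac{1}{6831} = \frac{2771}{24904} + \left(-3261\right) \frac{1}{17452} \cdot \frac{1}{6831} = \frac{2771}{24904} - \frac{1087}{39738204} = \frac{2501988469}{22491823464}$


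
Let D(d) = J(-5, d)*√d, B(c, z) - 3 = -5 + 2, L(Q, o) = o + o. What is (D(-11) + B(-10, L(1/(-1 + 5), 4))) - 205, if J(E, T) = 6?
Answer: -205 + 6*I*√11 ≈ -205.0 + 19.9*I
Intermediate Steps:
L(Q, o) = 2*o
B(c, z) = 0 (B(c, z) = 3 + (-5 + 2) = 3 - 3 = 0)
D(d) = 6*√d
(D(-11) + B(-10, L(1/(-1 + 5), 4))) - 205 = (6*√(-11) + 0) - 205 = (6*(I*√11) + 0) - 205 = (6*I*√11 + 0) - 205 = 6*I*√11 - 205 = -205 + 6*I*√11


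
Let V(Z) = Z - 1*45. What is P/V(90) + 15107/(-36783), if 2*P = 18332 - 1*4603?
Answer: 55959353/367830 ≈ 152.13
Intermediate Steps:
P = 13729/2 (P = (18332 - 1*4603)/2 = (18332 - 4603)/2 = (½)*13729 = 13729/2 ≈ 6864.5)
V(Z) = -45 + Z (V(Z) = Z - 45 = -45 + Z)
P/V(90) + 15107/(-36783) = 13729/(2*(-45 + 90)) + 15107/(-36783) = (13729/2)/45 + 15107*(-1/36783) = (13729/2)*(1/45) - 15107/36783 = 13729/90 - 15107/36783 = 55959353/367830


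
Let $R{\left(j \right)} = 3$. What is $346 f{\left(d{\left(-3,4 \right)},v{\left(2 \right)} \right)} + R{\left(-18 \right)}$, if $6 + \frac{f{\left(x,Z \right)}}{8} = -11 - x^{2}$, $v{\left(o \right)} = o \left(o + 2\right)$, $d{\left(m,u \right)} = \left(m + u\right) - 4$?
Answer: $-71965$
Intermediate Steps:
$d{\left(m,u \right)} = -4 + m + u$
$v{\left(o \right)} = o \left(2 + o\right)$
$f{\left(x,Z \right)} = -136 - 8 x^{2}$ ($f{\left(x,Z \right)} = -48 + 8 \left(-11 - x^{2}\right) = -48 - \left(88 + 8 x^{2}\right) = -136 - 8 x^{2}$)
$346 f{\left(d{\left(-3,4 \right)},v{\left(2 \right)} \right)} + R{\left(-18 \right)} = 346 \left(-136 - 8 \left(-4 - 3 + 4\right)^{2}\right) + 3 = 346 \left(-136 - 8 \left(-3\right)^{2}\right) + 3 = 346 \left(-136 - 72\right) + 3 = 346 \left(-208\right) + 3 = -71968 + 3 = -71965$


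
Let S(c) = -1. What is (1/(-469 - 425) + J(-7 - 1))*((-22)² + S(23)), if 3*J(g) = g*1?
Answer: -383985/298 ≈ -1288.5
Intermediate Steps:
J(g) = g/3 (J(g) = (g*1)/3 = g/3)
(1/(-469 - 425) + J(-7 - 1))*((-22)² + S(23)) = (1/(-469 - 425) + (-7 - 1)/3)*((-22)² - 1) = (1/(-894) + (⅓)*(-8))*(484 - 1) = (-1/894 - 8/3)*483 = -795/298*483 = -383985/298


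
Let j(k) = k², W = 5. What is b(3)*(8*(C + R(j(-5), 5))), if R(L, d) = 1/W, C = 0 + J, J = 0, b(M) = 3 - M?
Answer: 0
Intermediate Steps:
C = 0 (C = 0 + 0 = 0)
R(L, d) = ⅕ (R(L, d) = 1/5 = ⅕)
b(3)*(8*(C + R(j(-5), 5))) = (3 - 1*3)*(8*(0 + ⅕)) = (3 - 3)*(8*(⅕)) = 0*(8/5) = 0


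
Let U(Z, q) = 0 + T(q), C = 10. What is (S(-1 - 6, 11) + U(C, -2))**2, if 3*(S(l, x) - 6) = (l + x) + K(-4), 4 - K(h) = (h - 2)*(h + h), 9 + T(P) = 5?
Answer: 1156/9 ≈ 128.44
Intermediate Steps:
T(P) = -4 (T(P) = -9 + 5 = -4)
K(h) = 4 - 2*h*(-2 + h) (K(h) = 4 - (h - 2)*(h + h) = 4 - (-2 + h)*2*h = 4 - 2*h*(-2 + h))
S(l, x) = -26/3 + l/3 + x/3 (S(l, x) = 6 + ((l + x) + (4 - 2*(-4)**2 + 4*(-4)))/3 = 6 + ((l + x) + (4 - 2*16 - 16))/3 = 6 + ((l + x) + (4 - 32 - 16))/3 = 6 + ((l + x) - 44)/3 = 6 + (-44 + l + x)/3 = 6 + (-44/3 + l/3 + x/3) = -26/3 + l/3 + x/3)
U(Z, q) = -4 (U(Z, q) = 0 - 4 = -4)
(S(-1 - 6, 11) + U(C, -2))**2 = ((-26/3 + (-1 - 6)/3 + (1/3)*11) - 4)**2 = ((-26/3 + (1/3)*(-7) + 11/3) - 4)**2 = ((-26/3 - 7/3 + 11/3) - 4)**2 = (-22/3 - 4)**2 = (-34/3)**2 = 1156/9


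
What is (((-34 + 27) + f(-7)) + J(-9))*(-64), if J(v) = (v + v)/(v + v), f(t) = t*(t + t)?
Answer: -5888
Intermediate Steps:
f(t) = 2*t² (f(t) = t*(2*t) = 2*t²)
J(v) = 1 (J(v) = (2*v)/((2*v)) = (2*v)*(1/(2*v)) = 1)
(((-34 + 27) + f(-7)) + J(-9))*(-64) = (((-34 + 27) + 2*(-7)²) + 1)*(-64) = ((-7 + 2*49) + 1)*(-64) = ((-7 + 98) + 1)*(-64) = (91 + 1)*(-64) = 92*(-64) = -5888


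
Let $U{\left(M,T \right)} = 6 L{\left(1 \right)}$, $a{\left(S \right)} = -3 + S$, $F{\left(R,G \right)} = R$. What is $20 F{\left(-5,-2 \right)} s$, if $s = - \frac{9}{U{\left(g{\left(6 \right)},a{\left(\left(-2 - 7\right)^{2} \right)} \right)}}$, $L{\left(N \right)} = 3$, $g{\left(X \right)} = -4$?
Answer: $50$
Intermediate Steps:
$U{\left(M,T \right)} = 18$ ($U{\left(M,T \right)} = 6 \cdot 3 = 18$)
$s = - \frac{1}{2}$ ($s = - \frac{9}{18} = \left(-9\right) \frac{1}{18} = - \frac{1}{2} \approx -0.5$)
$20 F{\left(-5,-2 \right)} s = 20 \left(-5\right) \left(- \frac{1}{2}\right) = \left(-100\right) \left(- \frac{1}{2}\right) = 50$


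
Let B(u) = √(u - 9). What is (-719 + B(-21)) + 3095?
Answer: 2376 + I*√30 ≈ 2376.0 + 5.4772*I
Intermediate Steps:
B(u) = √(-9 + u)
(-719 + B(-21)) + 3095 = (-719 + √(-9 - 21)) + 3095 = (-719 + √(-30)) + 3095 = (-719 + I*√30) + 3095 = 2376 + I*√30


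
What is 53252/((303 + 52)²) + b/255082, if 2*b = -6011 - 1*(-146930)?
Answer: 44926570303/64293418100 ≈ 0.69877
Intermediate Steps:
b = 140919/2 (b = (-6011 - 1*(-146930))/2 = (-6011 + 146930)/2 = (½)*140919 = 140919/2 ≈ 70460.)
53252/((303 + 52)²) + b/255082 = 53252/((303 + 52)²) + (140919/2)/255082 = 53252/(355²) + (140919/2)*(1/255082) = 53252/126025 + 140919/510164 = 44926570303/64293418100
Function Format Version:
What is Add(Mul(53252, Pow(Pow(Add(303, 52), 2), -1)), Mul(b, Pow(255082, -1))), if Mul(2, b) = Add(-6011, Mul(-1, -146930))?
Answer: Rational(44926570303, 64293418100) ≈ 0.69877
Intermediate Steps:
b = Rational(140919, 2) (b = Mul(Rational(1, 2), Add(-6011, Mul(-1, -146930))) = Mul(Rational(1, 2), Add(-6011, 146930)) = Mul(Rational(1, 2), 140919) = Rational(140919, 2) ≈ 70460.)
Add(Mul(53252, Pow(Pow(Add(303, 52), 2), -1)), Mul(b, Pow(255082, -1))) = Add(Mul(53252, Pow(Pow(Add(303, 52), 2), -1)), Mul(Rational(140919, 2), Pow(255082, -1))) = Add(Mul(53252, Pow(Pow(355, 2), -1)), Mul(Rational(140919, 2), Rational(1, 255082))) = Add(Mul(53252, Pow(126025, -1)), Rational(140919, 510164)) = Add(Mul(53252, Rational(1, 126025)), Rational(140919, 510164)) = Add(Rational(53252, 126025), Rational(140919, 510164)) = Rational(44926570303, 64293418100)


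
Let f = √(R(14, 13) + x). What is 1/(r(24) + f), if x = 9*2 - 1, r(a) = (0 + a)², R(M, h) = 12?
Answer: 576/331747 - √29/331747 ≈ 0.0017200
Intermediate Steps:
r(a) = a²
x = 17 (x = 18 - 1 = 17)
f = √29 (f = √(12 + 17) = √29 ≈ 5.3852)
1/(r(24) + f) = 1/(24² + √29) = 1/(576 + √29)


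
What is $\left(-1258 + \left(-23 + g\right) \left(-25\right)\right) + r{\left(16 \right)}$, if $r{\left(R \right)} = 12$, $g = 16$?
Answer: $-1071$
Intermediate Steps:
$\left(-1258 + \left(-23 + g\right) \left(-25\right)\right) + r{\left(16 \right)} = \left(-1258 + \left(-23 + 16\right) \left(-25\right)\right) + 12 = \left(-1258 - -175\right) + 12 = \left(-1258 + 175\right) + 12 = -1083 + 12 = -1071$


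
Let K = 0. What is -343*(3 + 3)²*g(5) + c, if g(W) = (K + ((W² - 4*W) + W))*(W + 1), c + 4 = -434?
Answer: -741318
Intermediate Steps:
c = -438 (c = -4 - 434 = -438)
g(W) = (1 + W)*(W² - 3*W) (g(W) = (0 + ((W² - 4*W) + W))*(W + 1) = (0 + (W² - 3*W))*(1 + W) = (W² - 3*W)*(1 + W) = (1 + W)*(W² - 3*W))
-343*(3 + 3)²*g(5) + c = -343*(3 + 3)²*5*(-3 + 5² - 2*5) - 438 = -343*6²*5*(-3 + 25 - 10) - 438 = -12348*5*12 - 438 = -12348*60 - 438 = -343*2160 - 438 = -740880 - 438 = -741318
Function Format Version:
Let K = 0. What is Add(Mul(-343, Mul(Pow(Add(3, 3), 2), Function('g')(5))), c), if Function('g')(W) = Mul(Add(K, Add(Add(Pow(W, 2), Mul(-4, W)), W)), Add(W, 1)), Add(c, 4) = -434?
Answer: -741318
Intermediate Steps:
c = -438 (c = Add(-4, -434) = -438)
Function('g')(W) = Mul(Add(1, W), Add(Pow(W, 2), Mul(-3, W))) (Function('g')(W) = Mul(Add(0, Add(Add(Pow(W, 2), Mul(-4, W)), W)), Add(W, 1)) = Mul(Add(0, Add(Pow(W, 2), Mul(-3, W))), Add(1, W)) = Mul(Add(Pow(W, 2), Mul(-3, W)), Add(1, W)) = Mul(Add(1, W), Add(Pow(W, 2), Mul(-3, W))))
Add(Mul(-343, Mul(Pow(Add(3, 3), 2), Function('g')(5))), c) = Add(Mul(-343, Mul(Pow(Add(3, 3), 2), Mul(5, Add(-3, Pow(5, 2), Mul(-2, 5))))), -438) = Add(Mul(-343, Mul(Pow(6, 2), Mul(5, Add(-3, 25, -10)))), -438) = Add(Mul(-343, Mul(36, Mul(5, 12))), -438) = Add(Mul(-343, Mul(36, 60)), -438) = Add(Mul(-343, 2160), -438) = Add(-740880, -438) = -741318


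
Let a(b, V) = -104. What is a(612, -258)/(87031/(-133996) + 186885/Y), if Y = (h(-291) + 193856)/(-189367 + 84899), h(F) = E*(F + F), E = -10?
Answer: 695650417696/654022144028309 ≈ 0.0010636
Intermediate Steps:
h(F) = -20*F (h(F) = -10*(F + F) = -20*F)
Y = -49919/26117 (Y = (-20*(-291) + 193856)/(-189367 + 84899) = (5820 + 193856)/(-104468) = 199676*(-1/104468) = -49919/26117 ≈ -1.9114)
a(612, -258)/(87031/(-133996) + 186885/Y) = -104/(87031/(-133996) + 186885/(-49919/26117)) = -104/(87031*(-1/133996) + 186885*(-26117/49919)) = -104/(-87031/133996 - 4880875545/49919) = -104/(-654022144028309/6688946324) = -104*(-6688946324/654022144028309) = 695650417696/654022144028309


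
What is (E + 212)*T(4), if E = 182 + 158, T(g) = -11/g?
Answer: -1518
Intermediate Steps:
E = 340
(E + 212)*T(4) = (340 + 212)*(-11/4) = 552*(-11*¼) = 552*(-11/4) = -1518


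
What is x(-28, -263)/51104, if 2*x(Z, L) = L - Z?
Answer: -235/102208 ≈ -0.0022992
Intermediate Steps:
x(Z, L) = L/2 - Z/2 (x(Z, L) = (L - Z)/2 = L/2 - Z/2)
x(-28, -263)/51104 = ((½)*(-263) - ½*(-28))/51104 = (-263/2 + 14)*(1/51104) = -235/2*1/51104 = -235/102208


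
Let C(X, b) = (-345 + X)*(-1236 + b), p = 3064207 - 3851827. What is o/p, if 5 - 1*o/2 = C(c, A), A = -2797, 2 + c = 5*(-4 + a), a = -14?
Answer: 293736/65635 ≈ 4.4753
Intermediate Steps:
c = -92 (c = -2 + 5*(-4 - 14) = -2 + 5*(-18) = -2 - 90 = -92)
p = -787620
C(X, b) = (-1236 + b)*(-345 + X)
o = -3524832 (o = 10 - 2*(426420 - 1236*(-92) - 345*(-2797) - 92*(-2797)) = 10 - 2*(426420 + 113712 + 964965 + 257324) = 10 - 2*1762421 = 10 - 3524842 = -3524832)
o/p = -3524832/(-787620) = -3524832*(-1/787620) = 293736/65635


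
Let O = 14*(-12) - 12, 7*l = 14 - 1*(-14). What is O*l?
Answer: -720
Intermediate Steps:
l = 4 (l = (14 - 1*(-14))/7 = (14 + 14)/7 = (1/7)*28 = 4)
O = -180 (O = -168 - 12 = -180)
O*l = -180*4 = -720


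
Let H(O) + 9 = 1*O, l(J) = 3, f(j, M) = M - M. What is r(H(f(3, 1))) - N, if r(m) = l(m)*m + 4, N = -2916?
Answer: 2893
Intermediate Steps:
f(j, M) = 0
H(O) = -9 + O (H(O) = -9 + 1*O = -9 + O)
r(m) = 4 + 3*m (r(m) = 3*m + 4 = 4 + 3*m)
r(H(f(3, 1))) - N = (4 + 3*(-9 + 0)) - 1*(-2916) = (4 + 3*(-9)) + 2916 = (4 - 27) + 2916 = -23 + 2916 = 2893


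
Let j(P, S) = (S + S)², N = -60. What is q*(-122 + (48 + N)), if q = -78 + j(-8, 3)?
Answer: 5628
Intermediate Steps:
j(P, S) = 4*S² (j(P, S) = (2*S)² = 4*S²)
q = -42 (q = -78 + 4*3² = -78 + 4*9 = -78 + 36 = -42)
q*(-122 + (48 + N)) = -42*(-122 + (48 - 60)) = -42*(-122 - 12) = -42*(-134) = 5628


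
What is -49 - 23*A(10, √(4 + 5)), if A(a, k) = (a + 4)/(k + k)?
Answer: -308/3 ≈ -102.67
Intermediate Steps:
A(a, k) = (4 + a)/(2*k) (A(a, k) = (4 + a)/((2*k)) = (4 + a)*(1/(2*k)) = (4 + a)/(2*k))
-49 - 23*A(10, √(4 + 5)) = -49 - 23*(4 + 10)/(2*(√(4 + 5))) = -49 - 23*14/(2*(√9)) = -49 - 23*14/(2*3) = -49 - 23*7/3 = -49 - 161/3 = -308/3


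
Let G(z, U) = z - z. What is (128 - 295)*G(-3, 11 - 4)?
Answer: 0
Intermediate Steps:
G(z, U) = 0
(128 - 295)*G(-3, 11 - 4) = (128 - 295)*0 = -167*0 = 0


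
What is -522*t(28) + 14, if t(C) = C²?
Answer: -409234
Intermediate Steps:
-522*t(28) + 14 = -522*28² + 14 = -522*784 + 14 = -409248 + 14 = -409234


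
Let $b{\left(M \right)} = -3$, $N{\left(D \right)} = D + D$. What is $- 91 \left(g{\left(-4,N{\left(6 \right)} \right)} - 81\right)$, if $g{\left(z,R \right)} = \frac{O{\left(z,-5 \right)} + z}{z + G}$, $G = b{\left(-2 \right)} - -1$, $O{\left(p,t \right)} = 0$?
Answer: $\frac{21931}{3} \approx 7310.3$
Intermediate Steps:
$N{\left(D \right)} = 2 D$
$G = -2$ ($G = -3 - -1 = -3 + 1 = -2$)
$g{\left(z,R \right)} = \frac{z}{-2 + z}$ ($g{\left(z,R \right)} = \frac{0 + z}{z - 2} = \frac{z}{-2 + z}$)
$- 91 \left(g{\left(-4,N{\left(6 \right)} \right)} - 81\right) = - 91 \left(- \frac{4}{-2 - 4} - 81\right) = - 91 \left(- \frac{4}{-6} - 81\right) = - 91 \left(\left(-4\right) \left(- \frac{1}{6}\right) - 81\right) = - 91 \left(\frac{2}{3} - 81\right) = \left(-91\right) \left(- \frac{241}{3}\right) = \frac{21931}{3}$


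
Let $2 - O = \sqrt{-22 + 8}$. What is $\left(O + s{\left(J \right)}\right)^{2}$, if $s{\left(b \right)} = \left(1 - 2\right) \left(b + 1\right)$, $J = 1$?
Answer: $-14$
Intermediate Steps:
$s{\left(b \right)} = -1 - b$ ($s{\left(b \right)} = - (1 + b) = -1 - b$)
$O = 2 - i \sqrt{14}$ ($O = 2 - \sqrt{-22 + 8} = 2 - \sqrt{-14} = 2 - i \sqrt{14} \approx 2.0 - 3.7417 i$)
$\left(O + s{\left(J \right)}\right)^{2} = \left(\left(2 - i \sqrt{14}\right) - 2\right)^{2} = \left(- i \sqrt{14}\right)^{2} = -14$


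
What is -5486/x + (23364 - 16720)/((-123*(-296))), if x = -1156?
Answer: 6481711/1315239 ≈ 4.9282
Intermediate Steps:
-5486/x + (23364 - 16720)/((-123*(-296))) = -5486/(-1156) + (23364 - 16720)/((-123*(-296))) = -5486*(-1/1156) + 6644/36408 = 2743/578 + 6644*(1/36408) = 2743/578 + 1661/9102 = 6481711/1315239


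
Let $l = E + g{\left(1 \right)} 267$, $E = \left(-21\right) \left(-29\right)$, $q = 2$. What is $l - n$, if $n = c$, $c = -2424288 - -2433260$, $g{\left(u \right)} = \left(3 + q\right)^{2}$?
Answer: $-1688$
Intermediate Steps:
$E = 609$
$g{\left(u \right)} = 25$ ($g{\left(u \right)} = \left(3 + 2\right)^{2} = 5^{2} = 25$)
$l = 7284$ ($l = 609 + 25 \cdot 267 = 609 + 6675 = 7284$)
$c = 8972$ ($c = -2424288 + 2433260 = 8972$)
$n = 8972$
$l - n = 7284 - 8972 = -1688$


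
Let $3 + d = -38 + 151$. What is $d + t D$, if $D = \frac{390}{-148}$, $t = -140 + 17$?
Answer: $\frac{32125}{74} \approx 434.12$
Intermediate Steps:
$t = -123$
$d = 110$ ($d = -3 + \left(-38 + 151\right) = -3 + 113 = 110$)
$D = - \frac{195}{74}$ ($D = 390 \left(- \frac{1}{148}\right) = - \frac{195}{74} \approx -2.6351$)
$d + t D = 110 - - \frac{23985}{74} = 110 + \frac{23985}{74} = \frac{32125}{74}$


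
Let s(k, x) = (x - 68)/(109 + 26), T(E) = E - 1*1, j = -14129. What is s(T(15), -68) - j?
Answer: 1907279/135 ≈ 14128.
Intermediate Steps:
T(E) = -1 + E (T(E) = E - 1 = -1 + E)
s(k, x) = -68/135 + x/135 (s(k, x) = (-68 + x)/135 = (-68 + x)*(1/135) = -68/135 + x/135)
s(T(15), -68) - j = (-68/135 + (1/135)*(-68)) - 1*(-14129) = (-68/135 - 68/135) + 14129 = -136/135 + 14129 = 1907279/135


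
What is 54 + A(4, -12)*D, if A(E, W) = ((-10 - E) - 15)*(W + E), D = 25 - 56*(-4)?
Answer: 57822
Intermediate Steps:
D = 249 (D = 25 - 1*(-224) = 25 + 224 = 249)
A(E, W) = (-25 - E)*(E + W)
54 + A(4, -12)*D = 54 + (-1*4² - 25*4 - 25*(-12) - 1*4*(-12))*249 = 54 + (-1*16 - 100 + 300 + 48)*249 = 54 + (-16 - 100 + 300 + 48)*249 = 54 + 232*249 = 54 + 57768 = 57822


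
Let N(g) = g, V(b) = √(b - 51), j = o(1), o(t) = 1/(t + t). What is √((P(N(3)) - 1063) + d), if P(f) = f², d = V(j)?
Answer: √(-4216 + 2*I*√202)/2 ≈ 0.10944 + 32.466*I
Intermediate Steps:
o(t) = 1/(2*t)
j = ½ (j = (½)/1 = (½)*1 = ½ ≈ 0.50000)
V(b) = √(-51 + b)
d = I*√202/2 (d = √(-51 + ½) = √(-101/2) = I*√202/2 ≈ 7.1063*I)
√((P(N(3)) - 1063) + d) = √((3² - 1063) + I*√202/2) = √((9 - 1063) + I*√202/2) = √(-1054 + I*√202/2)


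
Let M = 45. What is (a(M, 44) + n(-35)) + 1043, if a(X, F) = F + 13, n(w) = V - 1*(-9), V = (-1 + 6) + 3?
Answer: 1117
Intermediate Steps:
V = 8 (V = 5 + 3 = 8)
n(w) = 17 (n(w) = 8 - 1*(-9) = 8 + 9 = 17)
a(X, F) = 13 + F
(a(M, 44) + n(-35)) + 1043 = ((13 + 44) + 17) + 1043 = (57 + 17) + 1043 = 74 + 1043 = 1117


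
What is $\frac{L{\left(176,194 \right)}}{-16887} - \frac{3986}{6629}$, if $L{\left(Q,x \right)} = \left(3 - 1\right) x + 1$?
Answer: $- \frac{69890263}{111943923} \approx -0.62433$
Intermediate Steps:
$L{\left(Q,x \right)} = 1 + 2 x$ ($L{\left(Q,x \right)} = 2 x + 1 = 1 + 2 x$)
$\frac{L{\left(176,194 \right)}}{-16887} - \frac{3986}{6629} = \frac{1 + 2 \cdot 194}{-16887} - \frac{3986}{6629} = \left(1 + 388\right) \left(- \frac{1}{16887}\right) - \frac{3986}{6629} = 389 \left(- \frac{1}{16887}\right) - \frac{3986}{6629} = - \frac{389}{16887} - \frac{3986}{6629} = - \frac{69890263}{111943923}$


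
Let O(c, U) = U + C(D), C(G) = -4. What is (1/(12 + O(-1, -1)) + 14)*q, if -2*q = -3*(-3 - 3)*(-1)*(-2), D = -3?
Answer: -1782/7 ≈ -254.57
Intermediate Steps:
O(c, U) = -4 + U (O(c, U) = U - 4 = -4 + U)
q = -18 (q = -(-3*(-3 - 3)*(-1))*(-2)/2 = -(-(-18)*(-1))*(-2)/2 = -(-3*6)*(-2)/2 = -(-9)*(-2) = -½*36 = -18)
(1/(12 + O(-1, -1)) + 14)*q = (1/(12 + (-4 - 1)) + 14)*(-18) = (1/(12 - 5) + 14)*(-18) = (1/7 + 14)*(-18) = (⅐ + 14)*(-18) = (99/7)*(-18) = -1782/7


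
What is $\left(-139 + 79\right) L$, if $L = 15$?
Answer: $-900$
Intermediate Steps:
$\left(-139 + 79\right) L = \left(-139 + 79\right) 15 = \left(-60\right) 15 = -900$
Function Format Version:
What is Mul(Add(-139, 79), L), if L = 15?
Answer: -900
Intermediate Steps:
Mul(Add(-139, 79), L) = Mul(Add(-139, 79), 15) = Mul(-60, 15) = -900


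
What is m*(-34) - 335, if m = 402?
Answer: -14003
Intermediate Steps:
m*(-34) - 335 = 402*(-34) - 335 = -13668 - 335 = -14003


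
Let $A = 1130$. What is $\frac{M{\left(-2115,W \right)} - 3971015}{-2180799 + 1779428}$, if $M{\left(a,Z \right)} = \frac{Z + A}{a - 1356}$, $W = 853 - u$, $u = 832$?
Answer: $\frac{13783394216}{1393158741} \approx 9.8936$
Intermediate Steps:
$W = 21$ ($W = 853 - 832 = 21$)
$M{\left(a,Z \right)} = \frac{1130 + Z}{-1356 + a}$ ($M{\left(a,Z \right)} = \frac{Z + 1130}{a - 1356} = \frac{1130 + Z}{-1356 + a}$)
$\frac{M{\left(-2115,W \right)} - 3971015}{-2180799 + 1779428} = \frac{\frac{1130 + 21}{-1356 - 2115} - 3971015}{-2180799 + 1779428} = \frac{\frac{1}{-3471} \cdot 1151 - 3971015}{-401371} = \left(\left(- \frac{1}{3471}\right) 1151 - 3971015\right) \left(- \frac{1}{401371}\right) = \left(- \frac{1151}{3471} - 3971015\right) \left(- \frac{1}{401371}\right) = \left(- \frac{13783394216}{3471}\right) \left(- \frac{1}{401371}\right) = \frac{13783394216}{1393158741}$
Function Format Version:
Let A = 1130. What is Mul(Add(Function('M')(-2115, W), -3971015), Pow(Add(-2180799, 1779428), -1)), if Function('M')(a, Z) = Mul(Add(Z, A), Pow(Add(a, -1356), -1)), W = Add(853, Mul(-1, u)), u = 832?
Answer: Rational(13783394216, 1393158741) ≈ 9.8936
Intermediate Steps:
W = 21 (W = Add(853, Mul(-1, 832)) = Add(853, -832) = 21)
Function('M')(a, Z) = Mul(Pow(Add(-1356, a), -1), Add(1130, Z)) (Function('M')(a, Z) = Mul(Add(Z, 1130), Pow(Add(a, -1356), -1)) = Mul(Add(1130, Z), Pow(Add(-1356, a), -1)) = Mul(Pow(Add(-1356, a), -1), Add(1130, Z)))
Mul(Add(Function('M')(-2115, W), -3971015), Pow(Add(-2180799, 1779428), -1)) = Mul(Add(Mul(Pow(Add(-1356, -2115), -1), Add(1130, 21)), -3971015), Pow(Add(-2180799, 1779428), -1)) = Mul(Add(Mul(Pow(-3471, -1), 1151), -3971015), Pow(-401371, -1)) = Mul(Add(Mul(Rational(-1, 3471), 1151), -3971015), Rational(-1, 401371)) = Mul(Add(Rational(-1151, 3471), -3971015), Rational(-1, 401371)) = Mul(Rational(-13783394216, 3471), Rational(-1, 401371)) = Rational(13783394216, 1393158741)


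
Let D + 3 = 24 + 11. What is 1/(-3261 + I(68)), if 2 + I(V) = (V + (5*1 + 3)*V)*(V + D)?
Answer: 1/57937 ≈ 1.7260e-5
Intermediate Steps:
D = 32 (D = -3 + (24 + 11) = -3 + 35 = 32)
I(V) = -2 + 9*V*(32 + V) (I(V) = -2 + (V + (5*1 + 3)*V)*(V + 32) = -2 + (V + (5 + 3)*V)*(32 + V) = -2 + (V + 8*V)*(32 + V) = -2 + (9*V)*(32 + V) = -2 + 9*V*(32 + V))
1/(-3261 + I(68)) = 1/(-3261 + (-2 + 9*68² + 288*68)) = 1/(-3261 + (-2 + 9*4624 + 19584)) = 1/(-3261 + (-2 + 41616 + 19584)) = 1/(-3261 + 61198) = 1/57937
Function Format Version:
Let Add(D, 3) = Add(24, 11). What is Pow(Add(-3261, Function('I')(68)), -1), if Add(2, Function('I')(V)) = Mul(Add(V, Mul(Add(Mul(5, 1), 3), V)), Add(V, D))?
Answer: Rational(1, 57937) ≈ 1.7260e-5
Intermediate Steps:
D = 32 (D = Add(-3, Add(24, 11)) = Add(-3, 35) = 32)
Function('I')(V) = Add(-2, Mul(9, V, Add(32, V))) (Function('I')(V) = Add(-2, Mul(Add(V, Mul(Add(Mul(5, 1), 3), V)), Add(V, 32))) = Add(-2, Mul(Add(V, Mul(Add(5, 3), V)), Add(32, V))) = Add(-2, Mul(Add(V, Mul(8, V)), Add(32, V))) = Add(-2, Mul(Mul(9, V), Add(32, V))) = Add(-2, Mul(9, V, Add(32, V))))
Pow(Add(-3261, Function('I')(68)), -1) = Pow(Add(-3261, Add(-2, Mul(9, Pow(68, 2)), Mul(288, 68))), -1) = Pow(Add(-3261, Add(-2, Mul(9, 4624), 19584)), -1) = Pow(Add(-3261, Add(-2, 41616, 19584)), -1) = Pow(Add(-3261, 61198), -1) = Pow(57937, -1) = Rational(1, 57937)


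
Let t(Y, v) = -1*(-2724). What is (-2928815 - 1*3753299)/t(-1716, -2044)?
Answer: -3341057/1362 ≈ -2453.1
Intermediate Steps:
t(Y, v) = 2724
(-2928815 - 1*3753299)/t(-1716, -2044) = (-2928815 - 1*3753299)/2724 = (-2928815 - 3753299)*(1/2724) = -6682114*1/2724 = -3341057/1362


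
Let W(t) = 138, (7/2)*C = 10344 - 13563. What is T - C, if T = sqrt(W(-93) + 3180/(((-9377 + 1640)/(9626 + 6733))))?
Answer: 6438/7 + 3*I*sqrt(4867042378)/2579 ≈ 919.71 + 81.153*I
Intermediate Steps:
C = -6438/7 (C = 2*(10344 - 13563)/7 = (2/7)*(-3219) = -6438/7 ≈ -919.71)
T = 3*I*sqrt(4867042378)/2579 (T = sqrt(138 + 3180/(((-9377 + 1640)/(9626 + 6733)))) = sqrt(138 + 3180/((-7737/16359))) = sqrt(138 + 3180/((-7737*1/16359))) = sqrt(138 + 3180/(-2579/5453)) = sqrt(138 + 3180*(-5453/2579)) = sqrt(138 - 17340540/2579) = sqrt(-16984638/2579) = 3*I*sqrt(4867042378)/2579 ≈ 81.153*I)
T - C = 3*I*sqrt(4867042378)/2579 - 1*(-6438/7) = 3*I*sqrt(4867042378)/2579 + 6438/7 = 6438/7 + 3*I*sqrt(4867042378)/2579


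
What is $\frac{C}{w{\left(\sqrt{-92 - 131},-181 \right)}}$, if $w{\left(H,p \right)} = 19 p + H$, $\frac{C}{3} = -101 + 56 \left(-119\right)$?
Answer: $\frac{69794505}{11826944} + \frac{20295 i \sqrt{223}}{11826944} \approx 5.9013 + 0.025625 i$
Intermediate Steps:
$C = -20295$ ($C = 3 \left(-101 + 56 \left(-119\right)\right) = 3 \left(-101 - 6664\right) = 3 \left(-6765\right) = -20295$)
$w{\left(H,p \right)} = H + 19 p$
$\frac{C}{w{\left(\sqrt{-92 - 131},-181 \right)}} = - \frac{20295}{\sqrt{-92 - 131} + 19 \left(-181\right)} = - \frac{20295}{\sqrt{-223} - 3439} = - \frac{20295}{i \sqrt{223} - 3439} = - \frac{20295}{-3439 + i \sqrt{223}}$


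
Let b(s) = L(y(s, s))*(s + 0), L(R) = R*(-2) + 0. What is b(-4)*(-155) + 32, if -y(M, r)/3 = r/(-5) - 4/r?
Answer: 6728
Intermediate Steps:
y(M, r) = 12/r + 3*r/5 (y(M, r) = -3*(r/(-5) - 4/r) = -3*(r*(-1/5) - 4/r) = -3*(-r/5 - 4/r) = -3*(-4/r - r/5) = 12/r + 3*r/5)
L(R) = -2*R (L(R) = -2*R + 0 = -2*R)
b(s) = s*(-24/s - 6*s/5) (b(s) = (-2*(12/s + 3*s/5))*(s + 0) = (-24/s - 6*s/5)*s = s*(-24/s - 6*s/5))
b(-4)*(-155) + 32 = (-24 - 6/5*(-4)**2)*(-155) + 32 = (-24 - 6/5*16)*(-155) + 32 = (-24 - 96/5)*(-155) + 32 = -216/5*(-155) + 32 = 6696 + 32 = 6728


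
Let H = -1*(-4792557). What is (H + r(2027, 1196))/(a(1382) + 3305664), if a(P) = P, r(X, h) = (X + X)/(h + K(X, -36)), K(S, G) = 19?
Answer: 5822960809/4018060890 ≈ 1.4492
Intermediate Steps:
H = 4792557
r(X, h) = 2*X/(19 + h) (r(X, h) = (X + X)/(h + 19) = (2*X)/(19 + h) = 2*X/(19 + h))
(H + r(2027, 1196))/(a(1382) + 3305664) = (4792557 + 2*2027/(19 + 1196))/(1382 + 3305664) = (4792557 + 2*2027/1215)/3307046 = (4792557 + 2*2027*(1/1215))*(1/3307046) = (4792557 + 4054/1215)*(1/3307046) = (5822960809/1215)*(1/3307046) = 5822960809/4018060890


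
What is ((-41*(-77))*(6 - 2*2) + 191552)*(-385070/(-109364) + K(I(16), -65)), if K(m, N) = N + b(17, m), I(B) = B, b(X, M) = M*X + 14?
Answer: 63927677199/1439 ≈ 4.4425e+7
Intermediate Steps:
b(X, M) = 14 + M*X
K(m, N) = 14 + N + 17*m (K(m, N) = N + (14 + m*17) = N + (14 + 17*m) = 14 + N + 17*m)
((-41*(-77))*(6 - 2*2) + 191552)*(-385070/(-109364) + K(I(16), -65)) = ((-41*(-77))*(6 - 2*2) + 191552)*(-385070/(-109364) + (14 - 65 + 17*16)) = (3157*(6 - 4) + 191552)*(-385070*(-1/109364) + (14 - 65 + 272)) = (3157*2 + 191552)*(192535/54682 + 221) = (6314 + 191552)*(12277257/54682) = 197866*(12277257/54682) = 63927677199/1439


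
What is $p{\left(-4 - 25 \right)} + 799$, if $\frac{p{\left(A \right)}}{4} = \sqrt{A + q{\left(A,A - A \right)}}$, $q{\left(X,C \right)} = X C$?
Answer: $799 + 4 i \sqrt{29} \approx 799.0 + 21.541 i$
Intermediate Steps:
$q{\left(X,C \right)} = C X$
$p{\left(A \right)} = 4 \sqrt{A}$ ($p{\left(A \right)} = 4 \sqrt{A + \left(A - A\right) A} = 4 \sqrt{A + 0 A} = 4 \sqrt{A + 0} = 4 \sqrt{A}$)
$p{\left(-4 - 25 \right)} + 799 = 4 \sqrt{-4 - 25} + 799 = 4 \sqrt{-29} + 799 = 4 i \sqrt{29} + 799 = 799 + 4 i \sqrt{29}$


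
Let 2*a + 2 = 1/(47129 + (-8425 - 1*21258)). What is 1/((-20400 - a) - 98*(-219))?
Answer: 34892/37090195 ≈ 0.00094073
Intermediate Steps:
a = -34891/34892 (a = -1 + 1/(2*(47129 + (-8425 - 1*21258))) = -1 + 1/(2*(47129 + (-8425 - 21258))) = -1 + 1/(2*(47129 - 29683)) = -1 + (½)/17446 = -1 + (½)*(1/17446) = -1 + 1/34892 = -34891/34892 ≈ -0.99997)
1/((-20400 - a) - 98*(-219)) = 1/((-20400 - 1*(-34891/34892)) - 98*(-219)) = 1/((-20400 + 34891/34892) + 21462) = 1/(-711761909/34892 + 21462) = 1/(37090195/34892) = 34892/37090195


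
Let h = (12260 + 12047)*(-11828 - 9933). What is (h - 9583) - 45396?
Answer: -528999606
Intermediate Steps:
h = -528944627 (h = 24307*(-21761) = -528944627)
(h - 9583) - 45396 = (-528944627 - 9583) - 45396 = -528954210 - 45396 = -528999606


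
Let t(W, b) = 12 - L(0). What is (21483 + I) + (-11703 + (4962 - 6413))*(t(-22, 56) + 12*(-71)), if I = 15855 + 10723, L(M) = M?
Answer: 11097421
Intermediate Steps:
t(W, b) = 12 (t(W, b) = 12 - 1*0 = 12 + 0 = 12)
I = 26578
(21483 + I) + (-11703 + (4962 - 6413))*(t(-22, 56) + 12*(-71)) = (21483 + 26578) + (-11703 + (4962 - 6413))*(12 + 12*(-71)) = 48061 + (-11703 - 1451)*(12 - 852) = 48061 - 13154*(-840) = 48061 + 11049360 = 11097421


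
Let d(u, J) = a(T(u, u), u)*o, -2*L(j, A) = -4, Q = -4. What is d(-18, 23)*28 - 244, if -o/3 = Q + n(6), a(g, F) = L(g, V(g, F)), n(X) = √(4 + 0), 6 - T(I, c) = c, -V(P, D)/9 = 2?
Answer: 92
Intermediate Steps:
V(P, D) = -18 (V(P, D) = -9*2 = -18)
T(I, c) = 6 - c
L(j, A) = 2 (L(j, A) = -½*(-4) = 2)
n(X) = 2 (n(X) = √4 = 2)
a(g, F) = 2
o = 6 (o = -3*(-4 + 2) = -3*(-2) = 6)
d(u, J) = 12 (d(u, J) = 2*6 = 12)
d(-18, 23)*28 - 244 = 12*28 - 244 = 336 - 244 = 92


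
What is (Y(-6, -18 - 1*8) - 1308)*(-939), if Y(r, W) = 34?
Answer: 1196286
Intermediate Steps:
(Y(-6, -18 - 1*8) - 1308)*(-939) = (34 - 1308)*(-939) = -1274*(-939) = 1196286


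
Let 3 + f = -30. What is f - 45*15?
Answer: -708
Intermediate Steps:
f = -33 (f = -3 - 30 = -33)
f - 45*15 = -33 - 45*15 = -33 - 675 = -708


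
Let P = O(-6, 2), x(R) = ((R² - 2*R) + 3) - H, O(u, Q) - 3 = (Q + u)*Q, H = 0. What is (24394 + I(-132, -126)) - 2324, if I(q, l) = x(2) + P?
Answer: 22068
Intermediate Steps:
O(u, Q) = 3 + Q*(Q + u) (O(u, Q) = 3 + (Q + u)*Q = 3 + Q*(Q + u))
x(R) = 3 + R² - 2*R (x(R) = ((R² - 2*R) + 3) - 1*0 = (3 + R² - 2*R) + 0 = 3 + R² - 2*R)
P = -5 (P = 3 + 2² + 2*(-6) = 3 + 4 - 12 = -5)
I(q, l) = -2 (I(q, l) = (3 + 2² - 2*2) - 5 = (3 + 4 - 4) - 5 = 3 - 5 = -2)
(24394 + I(-132, -126)) - 2324 = (24394 - 2) - 2324 = 24392 - 2324 = 22068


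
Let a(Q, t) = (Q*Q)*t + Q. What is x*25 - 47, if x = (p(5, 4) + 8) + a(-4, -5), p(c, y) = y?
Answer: -1847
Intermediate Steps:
a(Q, t) = Q + t*Q**2 (a(Q, t) = Q**2*t + Q = t*Q**2 + Q = Q + t*Q**2)
x = -72 (x = (4 + 8) - 4*(1 - 4*(-5)) = 12 - 4*(1 + 20) = 12 - 4*21 = 12 - 84 = -72)
x*25 - 47 = -72*25 - 47 = -1800 - 47 = -1847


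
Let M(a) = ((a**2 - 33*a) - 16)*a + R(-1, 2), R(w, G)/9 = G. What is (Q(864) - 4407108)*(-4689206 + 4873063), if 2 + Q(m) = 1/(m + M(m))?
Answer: -502635904390020011323/620325234 ≈ -8.1028e+11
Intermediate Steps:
R(w, G) = 9*G
M(a) = 18 + a*(-16 + a**2 - 33*a) (M(a) = ((a**2 - 33*a) - 16)*a + 9*2 = (-16 + a**2 - 33*a)*a + 18 = a*(-16 + a**2 - 33*a) + 18 = 18 + a*(-16 + a**2 - 33*a))
Q(m) = -2 + 1/(18 + m**3 - 33*m**2 - 15*m) (Q(m) = -2 + 1/(m + (18 + m**3 - 33*m**2 - 16*m)) = -2 + 1/(18 + m**3 - 33*m**2 - 15*m))
(Q(864) - 4407108)*(-4689206 + 4873063) = ((-35 - 2*864**3 + 30*864 + 66*864**2)/(18 + 864**3 - 33*864**2 - 15*864) - 4407108)*(-4689206 + 4873063) = ((-35 - 2*644972544 + 25920 + 66*746496)/(18 + 644972544 - 33*746496 - 12960) - 4407108)*183857 = ((-35 - 1289945088 + 25920 + 49268736)/(18 + 644972544 - 24634368 - 12960) - 4407108)*183857 = (-1240650467/620325234 - 4407108)*183857 = -2733841542013739/620325234*183857 = -502635904390020011323/620325234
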